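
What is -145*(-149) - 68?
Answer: 21537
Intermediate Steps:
-145*(-149) - 68 = 21605 - 68 = 21537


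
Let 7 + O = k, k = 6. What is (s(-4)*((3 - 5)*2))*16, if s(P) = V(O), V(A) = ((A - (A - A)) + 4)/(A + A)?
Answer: 96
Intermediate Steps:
O = -1 (O = -7 + 6 = -1)
V(A) = (4 + A)/(2*A) (V(A) = ((A - 1*0) + 4)/((2*A)) = ((A + 0) + 4)*(1/(2*A)) = (A + 4)*(1/(2*A)) = (4 + A)*(1/(2*A)) = (4 + A)/(2*A))
s(P) = -3/2 (s(P) = (½)*(4 - 1)/(-1) = (½)*(-1)*3 = -3/2)
(s(-4)*((3 - 5)*2))*16 = -3*(3 - 5)*2/2*16 = -(-3)*2*16 = -3/2*(-4)*16 = 6*16 = 96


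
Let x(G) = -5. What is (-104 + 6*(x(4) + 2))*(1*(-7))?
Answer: 854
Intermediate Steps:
(-104 + 6*(x(4) + 2))*(1*(-7)) = (-104 + 6*(-5 + 2))*(1*(-7)) = (-104 + 6*(-3))*(-7) = (-104 - 18)*(-7) = -122*(-7) = 854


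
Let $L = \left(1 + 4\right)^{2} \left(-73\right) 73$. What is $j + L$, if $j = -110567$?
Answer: $-243792$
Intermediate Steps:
$L = -133225$ ($L = 5^{2} \left(-73\right) 73 = 25 \left(-73\right) 73 = \left(-1825\right) 73 = -133225$)
$j + L = -110567 - 133225 = -243792$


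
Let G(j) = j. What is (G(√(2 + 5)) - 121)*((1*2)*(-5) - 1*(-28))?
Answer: -2178 + 18*√7 ≈ -2130.4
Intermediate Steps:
(G(√(2 + 5)) - 121)*((1*2)*(-5) - 1*(-28)) = (√(2 + 5) - 121)*((1*2)*(-5) - 1*(-28)) = (√7 - 121)*(2*(-5) + 28) = (-121 + √7)*(-10 + 28) = (-121 + √7)*18 = -2178 + 18*√7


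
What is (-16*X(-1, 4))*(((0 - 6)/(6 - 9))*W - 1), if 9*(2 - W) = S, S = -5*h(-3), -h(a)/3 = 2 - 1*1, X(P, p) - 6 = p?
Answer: 160/3 ≈ 53.333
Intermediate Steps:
X(P, p) = 6 + p
h(a) = -3 (h(a) = -3*(2 - 1*1) = -3*(2 - 1) = -3*1 = -3)
S = 15 (S = -5*(-3) = 15)
W = 1/3 (W = 2 - 1/9*15 = 2 - 5/3 = 1/3 ≈ 0.33333)
(-16*X(-1, 4))*(((0 - 6)/(6 - 9))*W - 1) = (-16*(6 + 4))*(((0 - 6)/(6 - 9))*(1/3) - 1) = (-16*10)*(-6/(-3)*(1/3) - 1) = -160*(-6*(-1/3)*(1/3) - 1) = -160*(2*(1/3) - 1) = -160*(2/3 - 1) = -160*(-1/3) = 160/3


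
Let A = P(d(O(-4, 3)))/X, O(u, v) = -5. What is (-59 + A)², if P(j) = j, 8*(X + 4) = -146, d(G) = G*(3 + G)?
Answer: 27994681/7921 ≈ 3534.2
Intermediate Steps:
X = -89/4 (X = -4 + (⅛)*(-146) = -4 - 73/4 = -89/4 ≈ -22.250)
A = -40/89 (A = (-5*(3 - 5))/(-89/4) = -5*(-2)*(-4/89) = 10*(-4/89) = -40/89 ≈ -0.44944)
(-59 + A)² = (-59 - 40/89)² = (-5291/89)² = 27994681/7921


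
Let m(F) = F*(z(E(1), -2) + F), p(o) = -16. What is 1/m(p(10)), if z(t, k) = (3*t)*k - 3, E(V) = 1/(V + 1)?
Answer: 1/352 ≈ 0.0028409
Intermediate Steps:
E(V) = 1/(1 + V)
z(t, k) = -3 + 3*k*t (z(t, k) = 3*k*t - 3 = -3 + 3*k*t)
m(F) = F*(-6 + F) (m(F) = F*((-3 + 3*(-2)/(1 + 1)) + F) = F*((-3 + 3*(-2)/2) + F) = F*((-3 + 3*(-2)*(½)) + F) = F*((-3 - 3) + F) = F*(-6 + F))
1/m(p(10)) = 1/(-16*(-6 - 16)) = 1/(-16*(-22)) = 1/352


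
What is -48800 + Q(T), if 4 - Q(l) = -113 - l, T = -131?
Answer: -48814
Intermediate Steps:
Q(l) = 117 + l (Q(l) = 4 - (-113 - l) = 4 + (113 + l) = 117 + l)
-48800 + Q(T) = -48800 + (117 - 131) = -48800 - 14 = -48814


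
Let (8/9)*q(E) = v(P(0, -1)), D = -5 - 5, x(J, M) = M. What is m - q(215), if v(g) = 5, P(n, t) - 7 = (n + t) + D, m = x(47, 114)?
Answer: 867/8 ≈ 108.38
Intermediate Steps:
m = 114
D = -10
P(n, t) = -3 + n + t (P(n, t) = 7 + ((n + t) - 10) = 7 + (-10 + n + t) = -3 + n + t)
q(E) = 45/8 (q(E) = (9/8)*5 = 45/8)
m - q(215) = 114 - 1*45/8 = 114 - 45/8 = 867/8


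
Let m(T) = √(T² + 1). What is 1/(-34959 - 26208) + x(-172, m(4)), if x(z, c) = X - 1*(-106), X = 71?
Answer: 10826558/61167 ≈ 177.00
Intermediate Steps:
m(T) = √(1 + T²)
x(z, c) = 177 (x(z, c) = 71 - 1*(-106) = 71 + 106 = 177)
1/(-34959 - 26208) + x(-172, m(4)) = 1/(-34959 - 26208) + 177 = 1/(-61167) + 177 = -1/61167 + 177 = 10826558/61167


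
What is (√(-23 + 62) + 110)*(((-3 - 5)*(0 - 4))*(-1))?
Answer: -3520 - 32*√39 ≈ -3719.8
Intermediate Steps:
(√(-23 + 62) + 110)*(((-3 - 5)*(0 - 4))*(-1)) = (√39 + 110)*(-8*(-4)*(-1)) = (110 + √39)*(32*(-1)) = (110 + √39)*(-32) = -3520 - 32*√39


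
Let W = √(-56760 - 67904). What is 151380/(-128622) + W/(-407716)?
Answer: -25230/21437 - I*√31166/203858 ≈ -1.1769 - 0.00086599*I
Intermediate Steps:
W = 2*I*√31166 (W = √(-124664) = 2*I*√31166 ≈ 353.08*I)
151380/(-128622) + W/(-407716) = 151380/(-128622) + (2*I*√31166)/(-407716) = 151380*(-1/128622) + (2*I*√31166)*(-1/407716) = -25230/21437 - I*√31166/203858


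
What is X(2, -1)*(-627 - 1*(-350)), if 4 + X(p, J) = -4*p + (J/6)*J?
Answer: 19667/6 ≈ 3277.8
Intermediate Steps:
X(p, J) = -4 - 4*p + J**2/6 (X(p, J) = -4 + (-4*p + (J/6)*J) = -4 + (-4*p + J**2/6) = -4 - 4*p + J**2/6)
X(2, -1)*(-627 - 1*(-350)) = (-4 - 4*2 + (1/6)*(-1)**2)*(-627 - 1*(-350)) = (-4 - 8 + (1/6)*1)*(-627 + 350) = (-4 - 8 + 1/6)*(-277) = -71/6*(-277) = 19667/6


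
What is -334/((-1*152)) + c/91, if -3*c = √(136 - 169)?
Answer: 167/76 - I*√33/273 ≈ 2.1974 - 0.021042*I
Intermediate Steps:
c = -I*√33/3 (c = -√(136 - 169)/3 = -I*√33/3 ≈ -1.9149*I)
-334/((-1*152)) + c/91 = -334/((-1*152)) - I*√33/3/91 = -334/(-152) - I*√33/3*(1/91) = -334*(-1/152) - I*√33/273 = 167/76 - I*√33/273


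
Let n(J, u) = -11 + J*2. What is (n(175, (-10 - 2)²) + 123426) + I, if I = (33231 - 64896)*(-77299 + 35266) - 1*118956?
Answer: 1330979754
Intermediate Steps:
n(J, u) = -11 + 2*J
I = 1330855989 (I = -31665*(-42033) - 118956 = 1330974945 - 118956 = 1330855989)
(n(175, (-10 - 2)²) + 123426) + I = ((-11 + 2*175) + 123426) + 1330855989 = ((-11 + 350) + 123426) + 1330855989 = (339 + 123426) + 1330855989 = 123765 + 1330855989 = 1330979754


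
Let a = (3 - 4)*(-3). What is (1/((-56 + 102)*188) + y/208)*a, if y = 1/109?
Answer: 11745/24508432 ≈ 0.00047922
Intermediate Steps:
a = 3 (a = -1*(-3) = 3)
y = 1/109 ≈ 0.0091743
(1/((-56 + 102)*188) + y/208)*a = (1/((-56 + 102)*188) + (1/109)/208)*3 = ((1/188)/46 + (1/109)*(1/208))*3 = ((1/46)*(1/188) + 1/22672)*3 = (1/8648 + 1/22672)*3 = (3915/24508432)*3 = 11745/24508432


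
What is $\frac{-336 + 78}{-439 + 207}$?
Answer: $\frac{129}{116} \approx 1.1121$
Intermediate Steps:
$\frac{-336 + 78}{-439 + 207} = - \frac{258}{-232} = \left(-258\right) \left(- \frac{1}{232}\right) = \frac{129}{116}$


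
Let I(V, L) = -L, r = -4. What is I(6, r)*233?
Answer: 932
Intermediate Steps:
I(6, r)*233 = -1*(-4)*233 = 4*233 = 932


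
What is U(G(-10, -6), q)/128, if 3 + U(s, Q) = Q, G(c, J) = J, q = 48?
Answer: 45/128 ≈ 0.35156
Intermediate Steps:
U(s, Q) = -3 + Q
U(G(-10, -6), q)/128 = (-3 + 48)/128 = 45*(1/128) = 45/128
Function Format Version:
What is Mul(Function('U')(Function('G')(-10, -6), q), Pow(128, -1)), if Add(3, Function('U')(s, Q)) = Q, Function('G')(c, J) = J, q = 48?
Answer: Rational(45, 128) ≈ 0.35156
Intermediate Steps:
Function('U')(s, Q) = Add(-3, Q)
Mul(Function('U')(Function('G')(-10, -6), q), Pow(128, -1)) = Mul(Add(-3, 48), Pow(128, -1)) = Mul(45, Rational(1, 128)) = Rational(45, 128)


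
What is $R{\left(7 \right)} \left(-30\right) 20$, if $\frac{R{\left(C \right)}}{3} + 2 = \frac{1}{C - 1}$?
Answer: $3300$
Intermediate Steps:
$R{\left(C \right)} = -6 + \frac{3}{-1 + C}$ ($R{\left(C \right)} = -6 + \frac{3}{C - 1} = -6 + \frac{3}{-1 + C}$)
$R{\left(7 \right)} \left(-30\right) 20 = \frac{3 \left(3 - 14\right)}{-1 + 7} \left(-30\right) 20 = \frac{3 \left(3 - 14\right)}{6} \left(-30\right) 20 = 3 \cdot \frac{1}{6} \left(-11\right) \left(-30\right) 20 = \left(- \frac{11}{2}\right) \left(-30\right) 20 = 165 \cdot 20 = 3300$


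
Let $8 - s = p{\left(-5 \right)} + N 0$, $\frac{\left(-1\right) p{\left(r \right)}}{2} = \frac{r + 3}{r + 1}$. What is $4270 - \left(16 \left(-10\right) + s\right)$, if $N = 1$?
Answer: $4421$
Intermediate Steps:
$p{\left(r \right)} = - \frac{2 \left(3 + r\right)}{1 + r}$ ($p{\left(r \right)} = - 2 \frac{r + 3}{r + 1} = - 2 \frac{3 + r}{1 + r} = - \frac{2 \left(3 + r\right)}{1 + r}$)
$s = 9$ ($s = 8 - \left(\frac{2 \left(-3 - -5\right)}{1 - 5} + 1 \cdot 0\right) = 8 - \left(\frac{2 \left(-3 + 5\right)}{-4} + 0\right) = 8 - \left(2 \left(- \frac{1}{4}\right) 2 + 0\right) = 8 - \left(-1 + 0\right) = 8 - -1 = 8 + 1 = 9$)
$4270 - \left(16 \left(-10\right) + s\right) = 4270 - \left(16 \left(-10\right) + 9\right) = 4270 - \left(-160 + 9\right) = 4270 - -151 = 4270 + 151 = 4421$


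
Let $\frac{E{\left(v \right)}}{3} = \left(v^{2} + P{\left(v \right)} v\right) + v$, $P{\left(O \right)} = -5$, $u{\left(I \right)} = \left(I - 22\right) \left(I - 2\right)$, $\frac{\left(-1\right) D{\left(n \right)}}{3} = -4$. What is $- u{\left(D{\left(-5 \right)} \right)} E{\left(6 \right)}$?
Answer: $3600$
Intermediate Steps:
$D{\left(n \right)} = 12$ ($D{\left(n \right)} = \left(-3\right) \left(-4\right) = 12$)
$u{\left(I \right)} = \left(-22 + I\right) \left(-2 + I\right)$
$E{\left(v \right)} = - 12 v + 3 v^{2}$ ($E{\left(v \right)} = 3 \left(\left(v^{2} - 5 v\right) + v\right) = 3 \left(v^{2} - 4 v\right) = - 12 v + 3 v^{2}$)
$- u{\left(D{\left(-5 \right)} \right)} E{\left(6 \right)} = - (44 + 12^{2} - 288) 3 \cdot 6 \left(-4 + 6\right) = - (44 + 144 - 288) 3 \cdot 6 \cdot 2 = \left(-1\right) \left(-100\right) 36 = 100 \cdot 36 = 3600$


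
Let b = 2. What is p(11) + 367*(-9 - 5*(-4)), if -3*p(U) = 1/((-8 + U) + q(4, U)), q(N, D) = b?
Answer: 60554/15 ≈ 4036.9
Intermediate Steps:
q(N, D) = 2
p(U) = -1/(3*(-6 + U)) (p(U) = -1/(3*((-8 + U) + 2)) = -1/(3*(-6 + U)))
p(11) + 367*(-9 - 5*(-4)) = -1/(-18 + 3*11) + 367*(-9 - 5*(-4)) = -1/(-18 + 33) + 367*(-9 + 20) = -1/15 + 367*11 = -1*1/15 + 4037 = -1/15 + 4037 = 60554/15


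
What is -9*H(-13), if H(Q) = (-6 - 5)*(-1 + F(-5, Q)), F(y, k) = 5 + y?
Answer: -99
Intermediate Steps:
H(Q) = 11 (H(Q) = (-6 - 5)*(-1 + (5 - 5)) = -11*(-1 + 0) = -11*(-1) = 11)
-9*H(-13) = -9*11 = -99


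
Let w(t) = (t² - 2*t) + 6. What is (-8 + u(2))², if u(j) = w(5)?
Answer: 169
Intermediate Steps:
w(t) = 6 + t² - 2*t
u(j) = 21 (u(j) = 6 + 5² - 2*5 = 6 + 25 - 10 = 21)
(-8 + u(2))² = (-8 + 21)² = 13² = 169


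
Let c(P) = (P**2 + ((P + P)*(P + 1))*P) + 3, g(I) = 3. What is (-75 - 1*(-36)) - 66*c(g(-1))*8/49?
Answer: -6609/7 ≈ -944.14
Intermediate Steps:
c(P) = 3 + P**2 + 2*P**2*(1 + P) (c(P) = (P**2 + ((2*P)*(1 + P))*P) + 3 = (P**2 + (2*P*(1 + P))*P) + 3 = (P**2 + 2*P**2*(1 + P)) + 3 = 3 + P**2 + 2*P**2*(1 + P))
(-75 - 1*(-36)) - 66*c(g(-1))*8/49 = (-75 - 1*(-36)) - 66*(3 + 2*3**3 + 3*3**2)*8/49 = (-75 + 36) - 66*(3 + 2*27 + 3*9)*8/49 = -39 - 66*(3 + 54 + 27)*8/49 = -39 - 66*84*8/49 = -39 - 44352/49 = -39 - 66*96/7 = -39 - 6336/7 = -6609/7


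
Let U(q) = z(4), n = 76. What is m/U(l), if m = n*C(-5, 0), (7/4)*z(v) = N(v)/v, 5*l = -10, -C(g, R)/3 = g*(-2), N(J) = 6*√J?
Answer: -1330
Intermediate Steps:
C(g, R) = 6*g (C(g, R) = -3*g*(-2) = -(-6)*g = 6*g)
l = -2 (l = (⅕)*(-10) = -2)
z(v) = 24/(7*√v) (z(v) = 4*((6*√v)/v)/7 = 4*(6/√v)/7 = 24/(7*√v))
U(q) = 12/7 (U(q) = 24/(7*√4) = (24/7)*(½) = 12/7)
m = -2280 (m = 76*(6*(-5)) = 76*(-30) = -2280)
m/U(l) = -2280/12/7 = -2280*7/12 = -1330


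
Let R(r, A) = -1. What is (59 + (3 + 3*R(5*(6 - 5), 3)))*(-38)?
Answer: -2242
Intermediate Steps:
(59 + (3 + 3*R(5*(6 - 5), 3)))*(-38) = (59 + (3 + 3*(-1)))*(-38) = (59 + (3 - 3))*(-38) = (59 + 0)*(-38) = 59*(-38) = -2242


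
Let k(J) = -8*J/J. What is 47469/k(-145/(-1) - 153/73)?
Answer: -47469/8 ≈ -5933.6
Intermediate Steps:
k(J) = -8 (k(J) = -8*1 = -8)
47469/k(-145/(-1) - 153/73) = 47469/(-8) = 47469*(-1/8) = -47469/8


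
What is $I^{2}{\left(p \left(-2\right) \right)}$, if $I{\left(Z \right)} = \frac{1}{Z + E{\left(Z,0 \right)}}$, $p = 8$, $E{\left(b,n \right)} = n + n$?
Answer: $\frac{1}{256} \approx 0.0039063$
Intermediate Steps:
$E{\left(b,n \right)} = 2 n$
$I{\left(Z \right)} = \frac{1}{Z}$ ($I{\left(Z \right)} = \frac{1}{Z + 2 \cdot 0} = \frac{1}{Z + 0} = \frac{1}{Z}$)
$I^{2}{\left(p \left(-2\right) \right)} = \left(\frac{1}{8 \left(-2\right)}\right)^{2} = \left(\frac{1}{-16}\right)^{2} = \left(- \frac{1}{16}\right)^{2} = \frac{1}{256}$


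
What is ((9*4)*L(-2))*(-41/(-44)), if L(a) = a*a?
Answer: 1476/11 ≈ 134.18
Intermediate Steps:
L(a) = a**2
((9*4)*L(-2))*(-41/(-44)) = ((9*4)*(-2)**2)*(-41/(-44)) = (36*4)*(-41*(-1/44)) = 144*(41/44) = 1476/11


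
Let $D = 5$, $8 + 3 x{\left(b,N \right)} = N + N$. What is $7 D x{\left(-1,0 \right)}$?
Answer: $- \frac{280}{3} \approx -93.333$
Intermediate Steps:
$x{\left(b,N \right)} = - \frac{8}{3} + \frac{2 N}{3}$ ($x{\left(b,N \right)} = - \frac{8}{3} + \frac{N + N}{3} = - \frac{8}{3} + \frac{2 N}{3}$)
$7 D x{\left(-1,0 \right)} = 7 \cdot 5 \left(- \frac{8}{3} + \frac{2}{3} \cdot 0\right) = 35 \left(- \frac{8}{3} + 0\right) = 35 \left(- \frac{8}{3}\right) = - \frac{280}{3}$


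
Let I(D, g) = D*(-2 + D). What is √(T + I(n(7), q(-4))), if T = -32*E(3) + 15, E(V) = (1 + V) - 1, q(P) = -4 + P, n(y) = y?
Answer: I*√46 ≈ 6.7823*I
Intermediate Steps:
E(V) = V
T = -81 (T = -32*3 + 15 = -96 + 15 = -81)
√(T + I(n(7), q(-4))) = √(-81 + 7*(-2 + 7)) = √(-81 + 7*5) = √(-81 + 35) = √(-46) = I*√46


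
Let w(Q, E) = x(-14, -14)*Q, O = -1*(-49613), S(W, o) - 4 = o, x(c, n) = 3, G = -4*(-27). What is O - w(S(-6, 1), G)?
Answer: 49598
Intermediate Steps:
G = 108
S(W, o) = 4 + o
O = 49613
w(Q, E) = 3*Q
O - w(S(-6, 1), G) = 49613 - 3*(4 + 1) = 49613 - 3*5 = 49613 - 1*15 = 49613 - 15 = 49598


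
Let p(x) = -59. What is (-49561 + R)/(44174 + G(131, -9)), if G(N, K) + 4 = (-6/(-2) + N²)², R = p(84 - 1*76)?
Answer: -24810/147323533 ≈ -0.00016840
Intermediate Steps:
R = -59
G(N, K) = -4 + (3 + N²)² (G(N, K) = -4 + (-6/(-2) + N²)² = -4 + (-6*(-½) + N²)² = -4 + (3 + N²)²)
(-49561 + R)/(44174 + G(131, -9)) = (-49561 - 59)/(44174 + (-4 + (3 + 131²)²)) = -49620/(44174 + (-4 + (3 + 17161)²)) = -49620/(44174 + (-4 + 17164²)) = -49620/(44174 + (-4 + 294602896)) = -49620/(44174 + 294602892) = -49620/294647066 = -49620*1/294647066 = -24810/147323533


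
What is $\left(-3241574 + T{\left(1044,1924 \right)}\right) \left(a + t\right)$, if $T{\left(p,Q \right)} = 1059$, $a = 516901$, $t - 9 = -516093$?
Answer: $-2647500755$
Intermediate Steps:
$t = -516084$ ($t = 9 - 516093 = -516084$)
$\left(-3241574 + T{\left(1044,1924 \right)}\right) \left(a + t\right) = \left(-3241574 + 1059\right) \left(516901 - 516084\right) = \left(-3240515\right) 817 = -2647500755$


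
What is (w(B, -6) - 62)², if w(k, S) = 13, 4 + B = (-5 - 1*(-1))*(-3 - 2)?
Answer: 2401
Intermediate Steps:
B = 16 (B = -4 + (-5 - 1*(-1))*(-3 - 2) = -4 + (-5 + 1)*(-5) = -4 - 4*(-5) = -4 + 20 = 16)
(w(B, -6) - 62)² = (13 - 62)² = (-49)² = 2401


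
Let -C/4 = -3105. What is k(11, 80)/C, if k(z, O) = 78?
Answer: 13/2070 ≈ 0.0062802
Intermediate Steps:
C = 12420 (C = -4*(-3105) = 12420)
k(11, 80)/C = 78/12420 = 78*(1/12420) = 13/2070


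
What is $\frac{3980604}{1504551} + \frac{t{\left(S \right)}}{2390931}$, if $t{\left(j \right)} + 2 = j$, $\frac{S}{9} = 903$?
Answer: $\frac{186854391749}{70534855431} \approx 2.6491$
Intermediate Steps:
$S = 8127$ ($S = 9 \cdot 903 = 8127$)
$t{\left(j \right)} = -2 + j$
$\frac{3980604}{1504551} + \frac{t{\left(S \right)}}{2390931} = \frac{3980604}{1504551} + \frac{-2 + 8127}{2390931} = 3980604 \cdot \frac{1}{1504551} + 8125 \cdot \frac{1}{2390931} = \frac{1326868}{501517} + \frac{8125}{2390931} = \frac{186854391749}{70534855431}$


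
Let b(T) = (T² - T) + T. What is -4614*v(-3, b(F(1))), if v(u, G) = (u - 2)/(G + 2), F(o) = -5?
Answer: 7690/9 ≈ 854.44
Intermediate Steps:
b(T) = T²
v(u, G) = (-2 + u)/(2 + G)
-4614*v(-3, b(F(1))) = -4614*(-2 - 3)/(2 + (-5)²) = -4614*(-5)/(2 + 25) = -4614*(-5)/27 = -1538*(-5)/9 = -4614*(-5/27) = 7690/9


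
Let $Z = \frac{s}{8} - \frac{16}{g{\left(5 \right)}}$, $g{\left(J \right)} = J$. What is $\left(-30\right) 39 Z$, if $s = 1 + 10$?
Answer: $\frac{8541}{4} \approx 2135.3$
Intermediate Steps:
$s = 11$
$Z = - \frac{73}{40}$ ($Z = \frac{11}{8} - \frac{16}{5} = - \frac{73}{40} \approx -1.825$)
$\left(-30\right) 39 Z = \left(-30\right) 39 \left(- \frac{73}{40}\right) = \left(-1170\right) \left(- \frac{73}{40}\right) = \frac{8541}{4}$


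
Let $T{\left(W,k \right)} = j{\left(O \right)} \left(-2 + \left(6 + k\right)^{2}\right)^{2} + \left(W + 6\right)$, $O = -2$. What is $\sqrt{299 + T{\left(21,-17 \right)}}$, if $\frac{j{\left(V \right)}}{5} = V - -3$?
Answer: $\sqrt{71131} \approx 266.7$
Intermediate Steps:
$j{\left(V \right)} = 15 + 5 V$ ($j{\left(V \right)} = 5 \left(V - -3\right) = 5 \left(V + 3\right) = 5 \left(3 + V\right) = 15 + 5 V$)
$T{\left(W,k \right)} = 6 + W + 5 \left(-2 + \left(6 + k\right)^{2}\right)^{2}$ ($T{\left(W,k \right)} = \left(15 + 5 \left(-2\right)\right) \left(-2 + \left(6 + k\right)^{2}\right)^{2} + \left(W + 6\right) = \left(15 - 10\right) \left(-2 + \left(6 + k\right)^{2}\right)^{2} + \left(6 + W\right) = 5 \left(-2 + \left(6 + k\right)^{2}\right)^{2} + \left(6 + W\right) = 6 + W + 5 \left(-2 + \left(6 + k\right)^{2}\right)^{2}$)
$\sqrt{299 + T{\left(21,-17 \right)}} = \sqrt{299 + \left(6 + 21 + 5 \left(-2 + \left(6 - 17\right)^{2}\right)^{2}\right)} = \sqrt{299 + \left(6 + 21 + 5 \left(-2 + \left(-11\right)^{2}\right)^{2}\right)} = \sqrt{299 + \left(6 + 21 + 5 \left(-2 + 121\right)^{2}\right)} = \sqrt{299 + \left(6 + 21 + 5 \cdot 119^{2}\right)} = \sqrt{299 + \left(6 + 21 + 5 \cdot 14161\right)} = \sqrt{299 + \left(6 + 21 + 70805\right)} = \sqrt{299 + 70832} = \sqrt{71131}$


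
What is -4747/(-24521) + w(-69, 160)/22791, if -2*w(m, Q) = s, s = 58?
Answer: 107477768/558858111 ≈ 0.19232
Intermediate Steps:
w(m, Q) = -29 (w(m, Q) = -1/2*58 = -29)
-4747/(-24521) + w(-69, 160)/22791 = -4747/(-24521) - 29/22791 = -4747*(-1/24521) - 29*1/22791 = 4747/24521 - 29/22791 = 107477768/558858111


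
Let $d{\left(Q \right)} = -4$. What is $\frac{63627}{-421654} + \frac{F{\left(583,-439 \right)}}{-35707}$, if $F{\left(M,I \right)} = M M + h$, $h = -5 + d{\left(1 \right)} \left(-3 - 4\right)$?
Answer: $- \frac{145597183737}{15055999378} \approx -9.6704$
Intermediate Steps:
$h = 23$ ($h = -5 - 4 \left(-3 - 4\right) = -5 - -28 = -5 + 28 = 23$)
$F{\left(M,I \right)} = 23 + M^{2}$ ($F{\left(M,I \right)} = M M + 23 = M^{2} + 23 = 23 + M^{2}$)
$\frac{63627}{-421654} + \frac{F{\left(583,-439 \right)}}{-35707} = \frac{63627}{-421654} + \frac{23 + 583^{2}}{-35707} = 63627 \left(- \frac{1}{421654}\right) + \left(23 + 339889\right) \left(- \frac{1}{35707}\right) = - \frac{63627}{421654} + 339912 \left(- \frac{1}{35707}\right) = - \frac{63627}{421654} - \frac{339912}{35707} = - \frac{145597183737}{15055999378}$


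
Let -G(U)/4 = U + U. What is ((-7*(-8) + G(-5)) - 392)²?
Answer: 87616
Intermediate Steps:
G(U) = -8*U (G(U) = -4*(U + U) = -8*U)
((-7*(-8) + G(-5)) - 392)² = ((-7*(-8) - 8*(-5)) - 392)² = ((56 + 40) - 392)² = (96 - 392)² = (-296)² = 87616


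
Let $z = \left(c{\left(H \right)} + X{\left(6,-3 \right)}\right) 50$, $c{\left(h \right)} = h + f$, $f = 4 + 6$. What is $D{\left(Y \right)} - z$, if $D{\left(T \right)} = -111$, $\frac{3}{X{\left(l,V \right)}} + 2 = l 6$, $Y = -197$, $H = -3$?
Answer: $- \frac{7912}{17} \approx -465.41$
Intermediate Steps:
$f = 10$
$X{\left(l,V \right)} = \frac{3}{-2 + 6 l}$ ($X{\left(l,V \right)} = \frac{3}{-2 + l 6} = \frac{3}{-2 + 6 l}$)
$c{\left(h \right)} = 10 + h$ ($c{\left(h \right)} = h + 10 = 10 + h$)
$z = \frac{6025}{17}$ ($z = \left(\left(10 - 3\right) + \frac{3}{2 \left(-1 + 3 \cdot 6\right)}\right) 50 = \left(7 + \frac{3}{2 \left(-1 + 18\right)}\right) 50 = \left(7 + \frac{3}{2 \cdot 17}\right) 50 = \left(7 + \frac{3}{2} \cdot \frac{1}{17}\right) 50 = \left(7 + \frac{3}{34}\right) 50 = \frac{241}{34} \cdot 50 = \frac{6025}{17} \approx 354.41$)
$D{\left(Y \right)} - z = -111 - \frac{6025}{17} = - \frac{7912}{17}$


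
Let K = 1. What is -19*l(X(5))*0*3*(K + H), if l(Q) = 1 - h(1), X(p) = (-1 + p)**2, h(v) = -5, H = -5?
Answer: 0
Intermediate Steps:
l(Q) = 6 (l(Q) = 1 - 1*(-5) = 1 + 5 = 6)
-19*l(X(5))*0*3*(K + H) = -19*6*0*3*(1 - 5) = -0*3*(-4) = -0*(-12) = -19*0 = 0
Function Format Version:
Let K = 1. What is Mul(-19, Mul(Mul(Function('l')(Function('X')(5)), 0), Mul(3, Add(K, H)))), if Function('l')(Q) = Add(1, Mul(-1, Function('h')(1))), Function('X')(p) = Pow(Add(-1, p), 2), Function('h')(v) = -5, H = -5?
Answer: 0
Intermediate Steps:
Function('l')(Q) = 6 (Function('l')(Q) = Add(1, Mul(-1, -5)) = Add(1, 5) = 6)
Mul(-19, Mul(Mul(Function('l')(Function('X')(5)), 0), Mul(3, Add(K, H)))) = Mul(-19, Mul(Mul(6, 0), Mul(3, Add(1, -5)))) = Mul(-19, Mul(0, Mul(3, -4))) = Mul(-19, Mul(0, -12)) = Mul(-19, 0) = 0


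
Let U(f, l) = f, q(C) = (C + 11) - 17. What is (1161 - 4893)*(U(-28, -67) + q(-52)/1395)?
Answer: 48662792/465 ≈ 1.0465e+5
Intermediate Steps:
q(C) = -6 + C (q(C) = (11 + C) - 17 = -6 + C)
(1161 - 4893)*(U(-28, -67) + q(-52)/1395) = (1161 - 4893)*(-28 + (-6 - 52)/1395) = -3732*(-28 - 58*1/1395) = -3732*(-28 - 58/1395) = -3732*(-39118/1395) = 48662792/465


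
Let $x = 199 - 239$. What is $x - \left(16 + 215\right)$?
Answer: $-271$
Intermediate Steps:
$x = -40$ ($x = 199 - 239 = -40$)
$x - \left(16 + 215\right) = -40 - \left(16 + 215\right) = -40 - 231 = -271$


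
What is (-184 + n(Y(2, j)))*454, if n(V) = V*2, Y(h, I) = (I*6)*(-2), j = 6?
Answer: -148912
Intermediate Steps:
Y(h, I) = -12*I (Y(h, I) = (6*I)*(-2) = -12*I)
n(V) = 2*V
(-184 + n(Y(2, j)))*454 = (-184 + 2*(-12*6))*454 = (-184 + 2*(-72))*454 = (-184 - 144)*454 = -328*454 = -148912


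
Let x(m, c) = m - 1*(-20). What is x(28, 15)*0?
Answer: 0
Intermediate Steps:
x(m, c) = 20 + m (x(m, c) = m + 20 = 20 + m)
x(28, 15)*0 = (20 + 28)*0 = 48*0 = 0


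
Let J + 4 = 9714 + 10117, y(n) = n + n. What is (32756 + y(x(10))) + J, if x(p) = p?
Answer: 52603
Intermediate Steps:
y(n) = 2*n
J = 19827 (J = -4 + (9714 + 10117) = -4 + 19831 = 19827)
(32756 + y(x(10))) + J = (32756 + 2*10) + 19827 = (32756 + 20) + 19827 = 32776 + 19827 = 52603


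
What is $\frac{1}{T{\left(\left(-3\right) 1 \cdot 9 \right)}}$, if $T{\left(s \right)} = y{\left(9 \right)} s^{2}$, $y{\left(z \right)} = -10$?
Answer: $- \frac{1}{7290} \approx -0.00013717$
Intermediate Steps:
$T{\left(s \right)} = - 10 s^{2}$
$\frac{1}{T{\left(\left(-3\right) 1 \cdot 9 \right)}} = \frac{1}{\left(-10\right) \left(\left(-3\right) 1 \cdot 9\right)^{2}} = \frac{1}{\left(-10\right) \left(\left(-3\right) 9\right)^{2}} = \frac{1}{\left(-10\right) \left(-27\right)^{2}} = \frac{1}{\left(-10\right) 729} = \frac{1}{-7290} = - \frac{1}{7290}$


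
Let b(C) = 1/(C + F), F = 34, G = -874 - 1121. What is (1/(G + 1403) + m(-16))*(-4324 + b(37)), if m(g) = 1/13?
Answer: -177754737/546416 ≈ -325.31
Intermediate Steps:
G = -1995
m(g) = 1/13
b(C) = 1/(34 + C) (b(C) = 1/(C + 34) = 1/(34 + C))
(1/(G + 1403) + m(-16))*(-4324 + b(37)) = (1/(-1995 + 1403) + 1/13)*(-4324 + 1/(34 + 37)) = (1/(-592) + 1/13)*(-4324 + 1/71) = (-1/592 + 1/13)*(-4324 + 1/71) = (579/7696)*(-307003/71) = -177754737/546416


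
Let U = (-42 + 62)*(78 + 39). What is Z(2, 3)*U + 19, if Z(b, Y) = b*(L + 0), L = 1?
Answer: 4699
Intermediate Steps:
Z(b, Y) = b (Z(b, Y) = b*(1 + 0) = b*1 = b)
U = 2340 (U = 20*117 = 2340)
Z(2, 3)*U + 19 = 2*2340 + 19 = 4680 + 19 = 4699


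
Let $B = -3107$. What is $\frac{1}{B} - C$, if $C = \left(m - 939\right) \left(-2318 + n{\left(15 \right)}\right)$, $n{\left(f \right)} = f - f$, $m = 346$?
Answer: $- \frac{4270801419}{3107} \approx -1.3746 \cdot 10^{6}$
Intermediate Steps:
$n{\left(f \right)} = 0$
$C = 1374574$ ($C = \left(346 - 939\right) \left(-2318 + 0\right) = \left(-593\right) \left(-2318\right) = 1374574$)
$\frac{1}{B} - C = \frac{1}{-3107} - 1374574 = - \frac{1}{3107} - 1374574 = - \frac{4270801419}{3107}$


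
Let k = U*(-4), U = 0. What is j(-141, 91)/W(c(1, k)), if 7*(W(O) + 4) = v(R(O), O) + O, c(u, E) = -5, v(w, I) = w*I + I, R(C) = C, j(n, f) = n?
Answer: 987/13 ≈ 75.923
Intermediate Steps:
v(w, I) = I + I*w (v(w, I) = I*w + I = I + I*w)
k = 0 (k = 0*(-4) = 0)
W(O) = -4 + O/7 + O*(1 + O)/7 (W(O) = -4 + (O*(1 + O) + O)/7 = -4 + (O + O*(1 + O))/7 = -4 + (O/7 + O*(1 + O)/7) = -4 + O/7 + O*(1 + O)/7)
j(-141, 91)/W(c(1, k)) = -141/(-4 + (⅐)*(-5) + (⅐)*(-5)*(1 - 5)) = -141/(-4 - 5/7 + (⅐)*(-5)*(-4)) = -141/(-4 - 5/7 + 20/7) = -141/(-13/7) = -141*(-7/13) = 987/13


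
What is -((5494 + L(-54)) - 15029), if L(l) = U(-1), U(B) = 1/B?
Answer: 9536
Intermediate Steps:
L(l) = -1 (L(l) = 1/(-1) = -1)
-((5494 + L(-54)) - 15029) = -((5494 - 1) - 15029) = -(5493 - 15029) = -1*(-9536) = 9536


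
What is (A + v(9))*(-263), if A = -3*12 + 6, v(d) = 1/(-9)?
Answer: 71273/9 ≈ 7919.2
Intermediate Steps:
v(d) = -⅑
A = -30 (A = -36 + 6 = -30)
(A + v(9))*(-263) = (-30 - ⅑)*(-263) = -271/9*(-263) = 71273/9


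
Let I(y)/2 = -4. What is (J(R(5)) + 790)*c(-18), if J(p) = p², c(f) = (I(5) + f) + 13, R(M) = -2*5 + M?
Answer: -10595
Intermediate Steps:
R(M) = -10 + M
I(y) = -8 (I(y) = 2*(-4) = -8)
c(f) = 5 + f (c(f) = (-8 + f) + 13 = 5 + f)
(J(R(5)) + 790)*c(-18) = ((-10 + 5)² + 790)*(5 - 18) = ((-5)² + 790)*(-13) = (25 + 790)*(-13) = 815*(-13) = -10595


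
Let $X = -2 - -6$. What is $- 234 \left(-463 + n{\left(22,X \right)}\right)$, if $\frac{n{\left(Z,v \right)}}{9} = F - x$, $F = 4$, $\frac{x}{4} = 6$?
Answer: $150462$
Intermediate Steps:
$X = 4$ ($X = -2 + 6 = 4$)
$x = 24$ ($x = 4 \cdot 6 = 24$)
$n{\left(Z,v \right)} = -180$ ($n{\left(Z,v \right)} = 9 \left(4 - 24\right) = 9 \left(-20\right) = -180$)
$- 234 \left(-463 + n{\left(22,X \right)}\right) = - 234 \left(-463 - 180\right) = \left(-234\right) \left(-643\right) = 150462$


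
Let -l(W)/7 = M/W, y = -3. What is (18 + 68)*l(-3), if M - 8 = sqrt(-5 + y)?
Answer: 4816/3 + 1204*I*sqrt(2)/3 ≈ 1605.3 + 567.57*I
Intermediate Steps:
M = 8 + 2*I*sqrt(2) (M = 8 + sqrt(-5 - 3) = 8 + sqrt(-8) = 8 + 2*I*sqrt(2) ≈ 8.0 + 2.8284*I)
l(W) = -7*(8 + 2*I*sqrt(2))/W
(18 + 68)*l(-3) = (18 + 68)*(14*(-4 - I*sqrt(2))/(-3)) = 86*(14*(-1/3)*(-4 - I*sqrt(2))) = 86*(56/3 + 14*I*sqrt(2)/3) = 4816/3 + 1204*I*sqrt(2)/3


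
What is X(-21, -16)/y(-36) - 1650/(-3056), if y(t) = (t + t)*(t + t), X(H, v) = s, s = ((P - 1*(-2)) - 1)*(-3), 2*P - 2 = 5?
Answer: 39409/73344 ≈ 0.53732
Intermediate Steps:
P = 7/2 (P = 1 + (½)*5 = 1 + 5/2 = 7/2 ≈ 3.5000)
s = -27/2 (s = ((7/2 - 1*(-2)) - 1)*(-3) = ((7/2 + 2) - 1)*(-3) = (11/2 - 1)*(-3) = (9/2)*(-3) = -27/2 ≈ -13.500)
X(H, v) = -27/2
y(t) = 4*t² (y(t) = (2*t)*(2*t) = 4*t²)
X(-21, -16)/y(-36) - 1650/(-3056) = -27/(2*(4*(-36)²)) - 1650/(-3056) = -27/(2*(4*1296)) - 1650*(-1/3056) = -27/2/5184 + 825/1528 = -27/2*1/5184 + 825/1528 = -1/384 + 825/1528 = 39409/73344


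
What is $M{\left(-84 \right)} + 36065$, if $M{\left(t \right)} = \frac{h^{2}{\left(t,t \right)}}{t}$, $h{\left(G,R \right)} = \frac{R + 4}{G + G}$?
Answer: $\frac{333997940}{9261} \approx 36065.0$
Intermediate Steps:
$h{\left(G,R \right)} = \frac{4 + R}{2 G}$
$M{\left(t \right)} = \frac{\left(4 + t\right)^{2}}{4 t^{3}}$ ($M{\left(t \right)} = \frac{\left(\frac{4 + t}{2 t}\right)^{2}}{t} = \frac{\frac{1}{4} \frac{1}{t^{2}} \left(4 + t\right)^{2}}{t} = \frac{\left(4 + t\right)^{2}}{4 t^{3}}$)
$M{\left(-84 \right)} + 36065 = \frac{\left(4 - 84\right)^{2}}{4 \left(-592704\right)} + 36065 = \frac{1}{4} \left(- \frac{1}{592704}\right) \left(-80\right)^{2} + 36065 = \frac{1}{4} \left(- \frac{1}{592704}\right) 6400 + 36065 = - \frac{25}{9261} + 36065 = \frac{333997940}{9261}$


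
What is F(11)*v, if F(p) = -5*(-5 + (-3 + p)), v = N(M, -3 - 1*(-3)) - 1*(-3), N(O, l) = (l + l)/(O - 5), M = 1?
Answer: -45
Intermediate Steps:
N(O, l) = 2*l/(-5 + O) (N(O, l) = (2*l)/(-5 + O) = 2*l/(-5 + O))
v = 3 (v = 2*(-3 - 1*(-3))/(-5 + 1) - 1*(-3) = 2*(-3 + 3)/(-4) + 3 = 2*0*(-1/4) + 3 = 0 + 3 = 3)
F(p) = 40 - 5*p (F(p) = -5*(-8 + p) = 40 - 5*p)
F(11)*v = (40 - 5*11)*3 = (40 - 55)*3 = -15*3 = -45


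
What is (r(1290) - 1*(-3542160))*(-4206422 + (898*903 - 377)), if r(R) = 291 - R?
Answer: -12025446345705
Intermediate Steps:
(r(1290) - 1*(-3542160))*(-4206422 + (898*903 - 377)) = ((291 - 1*1290) - 1*(-3542160))*(-4206422 + (898*903 - 377)) = ((291 - 1290) + 3542160)*(-4206422 + (810894 - 377)) = (-999 + 3542160)*(-4206422 + 810517) = 3541161*(-3395905) = -12025446345705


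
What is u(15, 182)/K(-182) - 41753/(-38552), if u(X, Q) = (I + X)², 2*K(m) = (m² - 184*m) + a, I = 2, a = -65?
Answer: 2800819947/2565519944 ≈ 1.0917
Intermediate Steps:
K(m) = -65/2 + m²/2 - 92*m (K(m) = ((m² - 184*m) - 65)/2 = (-65 + m² - 184*m)/2 = -65/2 + m²/2 - 92*m)
u(X, Q) = (2 + X)²
u(15, 182)/K(-182) - 41753/(-38552) = (2 + 15)²/(-65/2 + (½)*(-182)² - 92*(-182)) - 41753/(-38552) = 17²/(-65/2 + (½)*33124 + 16744) - 41753*(-1/38552) = 289/(-65/2 + 16562 + 16744) + 41753/38552 = 289/(66547/2) + 41753/38552 = 289*(2/66547) + 41753/38552 = 578/66547 + 41753/38552 = 2800819947/2565519944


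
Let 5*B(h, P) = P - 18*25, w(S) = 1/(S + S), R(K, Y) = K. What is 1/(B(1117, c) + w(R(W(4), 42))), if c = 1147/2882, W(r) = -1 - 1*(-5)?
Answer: -57640/5175807 ≈ -0.011136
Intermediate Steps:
W(r) = 4 (W(r) = -1 + 5 = 4)
c = 1147/2882 (c = 1147*(1/2882) = 1147/2882 ≈ 0.39799)
w(S) = 1/(2*S)
B(h, P) = -90 + P/5 (B(h, P) = (P - 18*25)/5 = (P - 450)/5 = (-450 + P)/5 = -90 + P/5)
1/(B(1117, c) + w(R(W(4), 42))) = 1/((-90 + (⅕)*(1147/2882)) + (½)/4) = 1/((-90 + 1147/14410) + (½)*(¼)) = 1/(-1295753/14410 + ⅛) = 1/(-5175807/57640) = -57640/5175807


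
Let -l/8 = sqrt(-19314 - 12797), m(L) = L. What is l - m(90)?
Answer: -90 - 8*I*sqrt(32111) ≈ -90.0 - 1433.6*I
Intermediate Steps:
l = -8*I*sqrt(32111) (l = -8*sqrt(-19314 - 12797) = -8*I*sqrt(32111) ≈ -1433.6*I)
l - m(90) = -8*I*sqrt(32111) - 1*90 = -8*I*sqrt(32111) - 90 = -90 - 8*I*sqrt(32111)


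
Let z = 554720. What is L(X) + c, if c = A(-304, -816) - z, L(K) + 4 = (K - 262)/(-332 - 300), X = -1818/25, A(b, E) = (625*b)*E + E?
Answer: 305106809546/1975 ≈ 1.5448e+8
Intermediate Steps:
A(b, E) = E + 625*E*b (A(b, E) = 625*E*b + E = E + 625*E*b)
X = -1818/25 (X = -1818*1/25 = -1818/25 ≈ -72.720)
L(K) = -1133/316 - K/632 (L(K) = -4 + (K - 262)/(-332 - 300) = -4 + (-262 + K)/(-632) = -4 + (-262 + K)*(-1/632) = -4 + (131/316 - K/632) = -1133/316 - K/632)
c = 154484464 (c = -816*(1 + 625*(-304)) - 1*554720 = -816*(1 - 190000) - 554720 = -816*(-189999) - 554720 = 155039184 - 554720 = 154484464)
L(X) + c = (-1133/316 - 1/632*(-1818/25)) + 154484464 = (-1133/316 + 909/7900) + 154484464 = -6854/1975 + 154484464 = 305106809546/1975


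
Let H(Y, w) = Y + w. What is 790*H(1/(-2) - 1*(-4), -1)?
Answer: 1975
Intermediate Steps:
790*H(1/(-2) - 1*(-4), -1) = 790*((1/(-2) - 1*(-4)) - 1) = 790*((-½ + 4) - 1) = 790*(7/2 - 1) = 790*(5/2) = 1975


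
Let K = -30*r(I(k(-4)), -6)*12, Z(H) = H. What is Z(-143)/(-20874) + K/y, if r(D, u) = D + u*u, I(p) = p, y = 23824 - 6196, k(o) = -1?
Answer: -21707633/30663906 ≈ -0.70792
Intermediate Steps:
y = 17628
r(D, u) = D + u²
K = -12600 (K = -30*(-1 + (-6)²)*12 = -30*(-1 + 36)*12 = -30*35*12 = -1050*12 = -12600)
Z(-143)/(-20874) + K/y = -143/(-20874) - 12600/17628 = -143*(-1/20874) - 12600*1/17628 = 143/20874 - 1050/1469 = -21707633/30663906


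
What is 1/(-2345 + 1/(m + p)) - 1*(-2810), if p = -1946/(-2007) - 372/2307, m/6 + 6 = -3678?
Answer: 224790426282931704/79996605123353 ≈ 2810.0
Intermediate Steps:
m = -22104 (m = -36 + 6*(-3678) = -36 - 22068 = -22104)
p = 1247606/1543383 (p = -1946*(-1/2007) - 372*1/2307 = 1946/2007 - 124/769 = 1247606/1543383 ≈ 0.80836)
1/(-2345 + 1/(m + p)) - 1*(-2810) = 1/(-2345 + 1/(-22104 + 1247606/1543383)) - 1*(-2810) = 1/(-2345 + 1/(-34113690226/1543383)) + 2810 = 1/(-2345 - 1543383/34113690226) + 2810 = 1/(-79996605123353/34113690226) + 2810 = -34113690226/79996605123353 + 2810 = 224790426282931704/79996605123353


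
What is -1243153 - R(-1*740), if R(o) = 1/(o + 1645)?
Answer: -1125053466/905 ≈ -1.2432e+6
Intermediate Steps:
R(o) = 1/(1645 + o)
-1243153 - R(-1*740) = -1243153 - 1/(1645 - 1*740) = -1243153 - 1/(1645 - 740) = -1243153 - 1/905 = -1125053466/905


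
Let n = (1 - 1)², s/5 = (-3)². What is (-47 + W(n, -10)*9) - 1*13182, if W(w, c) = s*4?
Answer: -11609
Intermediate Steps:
s = 45 (s = 5*(-3)² = 5*9 = 45)
n = 0 (n = 0² = 0)
W(w, c) = 180 (W(w, c) = 45*4 = 180)
(-47 + W(n, -10)*9) - 1*13182 = (-47 + 180*9) - 1*13182 = (-47 + 1620) - 13182 = 1573 - 13182 = -11609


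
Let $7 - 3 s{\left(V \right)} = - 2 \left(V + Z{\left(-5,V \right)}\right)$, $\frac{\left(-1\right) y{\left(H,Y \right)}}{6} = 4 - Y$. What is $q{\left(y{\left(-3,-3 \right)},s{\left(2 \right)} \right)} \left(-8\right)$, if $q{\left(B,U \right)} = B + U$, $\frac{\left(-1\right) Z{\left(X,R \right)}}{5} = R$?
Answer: $360$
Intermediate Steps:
$y{\left(H,Y \right)} = -24 + 6 Y$ ($y{\left(H,Y \right)} = - 6 \left(4 - Y\right) = -24 + 6 Y$)
$Z{\left(X,R \right)} = - 5 R$
$s{\left(V \right)} = \frac{7}{3} - \frac{8 V}{3}$ ($s{\left(V \right)} = \frac{7}{3} - \frac{\left(-2\right) \left(V - 5 V\right)}{3} = \frac{7}{3} - \frac{\left(-2\right) \left(- 4 V\right)}{3} = \frac{7}{3} - \frac{8 V}{3}$)
$q{\left(y{\left(-3,-3 \right)},s{\left(2 \right)} \right)} \left(-8\right) = \left(\left(-24 + 6 \left(-3\right)\right) + \left(\frac{7}{3} - \frac{16}{3}\right)\right) \left(-8\right) = \left(\left(-24 - 18\right) + \left(\frac{7}{3} - \frac{16}{3}\right)\right) \left(-8\right) = \left(-42 - 3\right) \left(-8\right) = \left(-45\right) \left(-8\right) = 360$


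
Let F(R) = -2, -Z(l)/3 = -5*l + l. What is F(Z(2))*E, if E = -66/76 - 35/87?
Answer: 4201/1653 ≈ 2.5414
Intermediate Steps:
Z(l) = 12*l (Z(l) = -3*(-5*l + l) = -(-12)*l = 12*l)
E = -4201/3306 (E = -66*1/76 - 35*1/87 = -33/38 - 35/87 = -4201/3306 ≈ -1.2707)
F(Z(2))*E = -2*(-4201/3306) = 4201/1653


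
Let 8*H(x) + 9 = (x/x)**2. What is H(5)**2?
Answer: 1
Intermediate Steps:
H(x) = -1 (H(x) = -9/8 + (x/x)**2/8 = -9/8 + (1/8)*1**2 = -9/8 + (1/8)*1 = -9/8 + 1/8 = -1)
H(5)**2 = (-1)**2 = 1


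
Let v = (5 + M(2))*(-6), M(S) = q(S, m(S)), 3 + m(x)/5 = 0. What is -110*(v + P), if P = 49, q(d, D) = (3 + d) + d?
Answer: 2530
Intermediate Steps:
m(x) = -15 (m(x) = -15 + 5*0 = -15 + 0 = -15)
q(d, D) = 3 + 2*d
M(S) = 3 + 2*S
v = -72 (v = (5 + (3 + 2*2))*(-6) = (5 + (3 + 4))*(-6) = (5 + 7)*(-6) = 12*(-6) = -72)
-110*(v + P) = -110*(-72 + 49) = -110*(-23) = 2530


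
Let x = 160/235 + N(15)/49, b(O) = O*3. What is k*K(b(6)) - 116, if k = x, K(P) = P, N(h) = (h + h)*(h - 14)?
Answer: -213544/2303 ≈ -92.724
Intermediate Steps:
b(O) = 3*O
N(h) = 2*h*(-14 + h) (N(h) = (2*h)*(-14 + h) = 2*h*(-14 + h))
x = 2978/2303 (x = 160/235 + (2*15*(-14 + 15))/49 = 160*(1/235) + (2*15*1)*(1/49) = 32/47 + 30*(1/49) = 32/47 + 30/49 = 2978/2303 ≈ 1.2931)
k = 2978/2303 ≈ 1.2931
k*K(b(6)) - 116 = 2978*(3*6)/2303 - 116 = (2978/2303)*18 - 116 = 53604/2303 - 116 = -213544/2303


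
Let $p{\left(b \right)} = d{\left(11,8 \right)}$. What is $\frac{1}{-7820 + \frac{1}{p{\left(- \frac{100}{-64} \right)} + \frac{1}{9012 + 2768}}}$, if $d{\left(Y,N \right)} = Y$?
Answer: $- \frac{129581}{1013311640} \approx -0.00012788$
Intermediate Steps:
$p{\left(b \right)} = 11$
$\frac{1}{-7820 + \frac{1}{p{\left(- \frac{100}{-64} \right)} + \frac{1}{9012 + 2768}}} = \frac{1}{-7820 + \frac{1}{11 + \frac{1}{9012 + 2768}}} = \frac{1}{-7820 + \frac{1}{11 + \frac{1}{11780}}} = \frac{1}{-7820 + \frac{1}{\frac{129581}{11780}}} = \frac{1}{-7820 + \frac{11780}{129581}} = \frac{1}{- \frac{1013311640}{129581}} = - \frac{129581}{1013311640}$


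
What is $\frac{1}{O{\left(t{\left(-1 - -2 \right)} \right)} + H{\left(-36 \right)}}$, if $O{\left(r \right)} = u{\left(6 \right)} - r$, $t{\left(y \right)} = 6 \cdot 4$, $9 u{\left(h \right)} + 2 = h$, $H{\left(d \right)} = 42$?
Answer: $\frac{9}{166} \approx 0.054217$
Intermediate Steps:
$u{\left(h \right)} = - \frac{2}{9} + \frac{h}{9}$
$t{\left(y \right)} = 24$
$O{\left(r \right)} = \frac{4}{9} - r$ ($O{\left(r \right)} = \left(- \frac{2}{9} + \frac{1}{9} \cdot 6\right) - r = \left(- \frac{2}{9} + \frac{2}{3}\right) - r = \frac{4}{9} - r$)
$\frac{1}{O{\left(t{\left(-1 - -2 \right)} \right)} + H{\left(-36 \right)}} = \frac{1}{\left(\frac{4}{9} - 24\right) + 42} = \frac{1}{- \frac{212}{9} + 42} = \frac{1}{\frac{166}{9}} = \frac{9}{166}$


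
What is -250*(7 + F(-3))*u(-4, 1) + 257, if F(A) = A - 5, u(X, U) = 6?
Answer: 1757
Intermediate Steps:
F(A) = -5 + A
-250*(7 + F(-3))*u(-4, 1) + 257 = -250*(7 + (-5 - 3))*6 + 257 = -250*(7 - 8)*6 + 257 = -(-250)*6 + 257 = -250*(-6) + 257 = 1500 + 257 = 1757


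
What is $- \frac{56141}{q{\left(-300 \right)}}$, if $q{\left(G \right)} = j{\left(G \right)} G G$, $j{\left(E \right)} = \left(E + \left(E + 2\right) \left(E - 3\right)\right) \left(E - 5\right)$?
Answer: $\frac{56141}{2470335300000} \approx 2.2726 \cdot 10^{-8}$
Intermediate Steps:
$j{\left(E \right)} = \left(-5 + E\right) \left(E + \left(-3 + E\right) \left(2 + E\right)\right)$ ($j{\left(E \right)} = \left(E + \left(2 + E\right) \left(-3 + E\right)\right) \left(-5 + E\right) = \left(E + \left(-3 + E\right) \left(2 + E\right)\right) \left(-5 + E\right) = \left(-5 + E\right) \left(E + \left(-3 + E\right) \left(2 + E\right)\right)$)
$q{\left(G \right)} = G^{2} \left(30 + G^{3} - 6 G - 5 G^{2}\right)$ ($q{\left(G \right)} = \left(30 + G^{3} - 6 G - 5 G^{2}\right) G G = G \left(30 + G^{3} - 6 G - 5 G^{2}\right) G = G^{2} \left(30 + G^{3} - 6 G - 5 G^{2}\right)$)
$- \frac{56141}{q{\left(-300 \right)}} = - \frac{56141}{\left(-300\right)^{2} \left(30 + \left(-300\right)^{3} - -1800 - 5 \left(-300\right)^{2}\right)} = - \frac{56141}{90000 \left(30 - 27000000 + 1800 - 450000\right)} = - \frac{56141}{90000 \left(-27448170\right)} = - \frac{56141}{-2470335300000} = \left(-56141\right) \left(- \frac{1}{2470335300000}\right) = \frac{56141}{2470335300000}$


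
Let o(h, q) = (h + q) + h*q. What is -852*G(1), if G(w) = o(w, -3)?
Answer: 4260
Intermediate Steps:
o(h, q) = h + q + h*q
G(w) = -3 - 2*w (G(w) = w - 3 + w*(-3) = w - 3 - 3*w = -3 - 2*w)
-852*G(1) = -852*(-3 - 2*1) = -852*(-3 - 2) = -852*(-5) = 4260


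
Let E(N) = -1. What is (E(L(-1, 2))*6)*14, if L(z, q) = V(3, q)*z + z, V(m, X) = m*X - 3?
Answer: -84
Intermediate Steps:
V(m, X) = -3 + X*m (V(m, X) = X*m - 3 = -3 + X*m)
L(z, q) = z + z*(-3 + 3*q) (L(z, q) = (-3 + q*3)*z + z = (-3 + 3*q)*z + z = z*(-3 + 3*q) + z = z + z*(-3 + 3*q))
(E(L(-1, 2))*6)*14 = -1*6*14 = -6*14 = -84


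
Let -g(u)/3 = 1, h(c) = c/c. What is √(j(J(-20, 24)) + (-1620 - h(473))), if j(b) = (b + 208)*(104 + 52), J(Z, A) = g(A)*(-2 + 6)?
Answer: √28955 ≈ 170.16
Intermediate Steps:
h(c) = 1
g(u) = -3 (g(u) = -3*1 = -3)
J(Z, A) = -12 (J(Z, A) = -3*(-2 + 6) = -3*4 = -12)
j(b) = 32448 + 156*b (j(b) = (208 + b)*156 = 32448 + 156*b)
√(j(J(-20, 24)) + (-1620 - h(473))) = √((32448 + 156*(-12)) + (-1620 - 1*1)) = √((32448 - 1872) + (-1620 - 1)) = √(30576 - 1621) = √28955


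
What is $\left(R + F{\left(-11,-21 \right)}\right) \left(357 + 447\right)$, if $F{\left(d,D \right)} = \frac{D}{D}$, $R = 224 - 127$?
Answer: $78792$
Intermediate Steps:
$R = 97$
$F{\left(d,D \right)} = 1$
$\left(R + F{\left(-11,-21 \right)}\right) \left(357 + 447\right) = \left(97 + 1\right) \left(357 + 447\right) = 98 \cdot 804 = 78792$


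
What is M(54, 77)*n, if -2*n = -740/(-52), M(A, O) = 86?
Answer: -7955/13 ≈ -611.92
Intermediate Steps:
n = -185/26 (n = -(-370)/(-52) = -(-370)*(-1)/52 = -½*185/13 = -185/26 ≈ -7.1154)
M(54, 77)*n = 86*(-185/26) = -7955/13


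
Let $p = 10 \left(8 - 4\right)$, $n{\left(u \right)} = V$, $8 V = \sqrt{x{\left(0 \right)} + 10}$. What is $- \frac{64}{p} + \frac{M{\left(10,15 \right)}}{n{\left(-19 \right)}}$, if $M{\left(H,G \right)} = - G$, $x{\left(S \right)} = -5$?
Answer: $- \frac{8}{5} - 24 \sqrt{5} \approx -55.266$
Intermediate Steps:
$V = \frac{\sqrt{5}}{8}$ ($V = \frac{\sqrt{-5 + 10}}{8} = \frac{\sqrt{5}}{8} \approx 0.27951$)
$n{\left(u \right)} = \frac{\sqrt{5}}{8}$
$p = 40$ ($p = 10 \cdot 4 = 40$)
$- \frac{64}{p} + \frac{M{\left(10,15 \right)}}{n{\left(-19 \right)}} = - \frac{64}{40} + \frac{\left(-1\right) 15}{\frac{1}{8} \sqrt{5}} = \left(-64\right) \frac{1}{40} - 15 \frac{8 \sqrt{5}}{5} = - \frac{8}{5} - 24 \sqrt{5}$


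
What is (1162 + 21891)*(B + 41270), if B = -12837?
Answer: 655465949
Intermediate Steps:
(1162 + 21891)*(B + 41270) = (1162 + 21891)*(-12837 + 41270) = 23053*28433 = 655465949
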